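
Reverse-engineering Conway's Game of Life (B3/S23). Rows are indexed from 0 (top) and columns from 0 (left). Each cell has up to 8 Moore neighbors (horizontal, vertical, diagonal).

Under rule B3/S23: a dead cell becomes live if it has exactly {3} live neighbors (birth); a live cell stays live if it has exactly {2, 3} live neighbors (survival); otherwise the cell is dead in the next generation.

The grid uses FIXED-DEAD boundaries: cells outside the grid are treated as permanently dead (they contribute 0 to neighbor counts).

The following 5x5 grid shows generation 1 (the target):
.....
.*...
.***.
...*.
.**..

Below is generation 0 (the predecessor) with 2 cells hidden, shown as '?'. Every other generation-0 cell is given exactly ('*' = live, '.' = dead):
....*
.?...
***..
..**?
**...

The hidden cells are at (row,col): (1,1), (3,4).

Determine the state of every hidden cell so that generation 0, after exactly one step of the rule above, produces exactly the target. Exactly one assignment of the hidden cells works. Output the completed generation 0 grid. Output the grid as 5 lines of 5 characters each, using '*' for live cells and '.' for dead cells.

Answer: ....*
.....
***..
..**.
**...

Derivation:
Hidden generation-0 cells (in order): (1,1), (3,4).
A hidden cell only influences target cells in its own 3x3 neighborhood. Try each of the 2^2 = 4 assignments, step the completed generation 0 forward once under B3/S23, and compare with the target:
  (1,1)=. (3,4)=. -> step reproduces the target at every cell -> ACCEPT
  (1,1)=. (3,4)=* -> step gives (2,3)='.' but target has '*' -> reject
  (1,1)=* (3,4)=. -> step gives (1,0)='*' but target has '.' -> reject
  (1,1)=* (3,4)=* -> step gives (1,0)='*' but target has '.' -> reject
Unique solution: (1,1)=dead, (3,4)=dead.
Check: live-neighbor counts of every cell in the completed generation 0:
00010
23221
13331
46421
12321
Applying B3/S23 to generation 0 with these counts gives:
.....
.*...
.***.
...*.
.**..
which matches the target exactly.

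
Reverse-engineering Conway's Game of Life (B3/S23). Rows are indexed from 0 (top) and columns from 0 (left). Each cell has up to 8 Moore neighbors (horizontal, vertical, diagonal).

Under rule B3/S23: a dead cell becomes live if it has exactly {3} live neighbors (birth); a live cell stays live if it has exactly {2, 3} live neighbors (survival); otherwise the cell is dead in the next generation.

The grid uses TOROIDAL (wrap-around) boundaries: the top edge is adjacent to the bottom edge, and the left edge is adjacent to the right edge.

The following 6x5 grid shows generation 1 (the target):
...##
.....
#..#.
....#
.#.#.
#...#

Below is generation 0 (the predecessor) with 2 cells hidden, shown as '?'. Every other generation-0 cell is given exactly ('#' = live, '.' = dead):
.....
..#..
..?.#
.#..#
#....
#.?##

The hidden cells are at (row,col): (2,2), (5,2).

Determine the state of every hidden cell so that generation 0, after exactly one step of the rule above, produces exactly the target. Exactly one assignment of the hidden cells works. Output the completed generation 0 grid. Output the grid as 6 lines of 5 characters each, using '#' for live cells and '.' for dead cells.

Hidden generation-0 cells (in order): (2,2), (5,2).
A hidden cell only influences target cells in its own 3x3 neighborhood. Try each of the 2^2 = 4 assignments, step the completed generation 0 forward once under B3/S23, and compare with the target:
  (2,2)=. (5,2)=. -> step reproduces the target at every cell -> ACCEPT
  (2,2)=. (5,2)=# -> step gives (0,1)='#' but target has '.' -> reject
  (2,2)=# (5,2)=. -> step gives (1,3)='#' but target has '.' -> reject
  (2,2)=# (5,2)=# -> step gives (0,1)='#' but target has '.' -> reject
Unique solution: (2,2)=dead, (5,2)=dead.
Check: live-neighbor counts of every cell in the completed generation 0:
22233
11021
32231
41122
43235
22113
Applying B3/S23 to generation 0 with these counts gives:
...##
.....
#..#.
....#
.#.#.
#...#
which matches the target exactly.

Answer: .....
..#..
....#
.#..#
#....
#..##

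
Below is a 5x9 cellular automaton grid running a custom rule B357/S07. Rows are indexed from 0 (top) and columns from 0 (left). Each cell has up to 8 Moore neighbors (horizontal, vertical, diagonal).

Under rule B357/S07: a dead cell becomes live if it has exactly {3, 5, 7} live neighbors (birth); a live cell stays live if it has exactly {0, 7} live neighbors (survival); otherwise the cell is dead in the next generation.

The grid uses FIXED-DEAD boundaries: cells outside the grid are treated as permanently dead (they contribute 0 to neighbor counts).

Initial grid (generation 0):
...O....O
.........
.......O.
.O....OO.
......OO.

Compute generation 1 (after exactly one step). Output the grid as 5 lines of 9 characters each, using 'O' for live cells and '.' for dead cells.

Simulating step by step:
Generation 0 (given above): 8 live cells
Generation 1: 5 live cells
(generation 1 grid is the final answer)

Answer: ...O....O
.........
......O..
.O......O
.........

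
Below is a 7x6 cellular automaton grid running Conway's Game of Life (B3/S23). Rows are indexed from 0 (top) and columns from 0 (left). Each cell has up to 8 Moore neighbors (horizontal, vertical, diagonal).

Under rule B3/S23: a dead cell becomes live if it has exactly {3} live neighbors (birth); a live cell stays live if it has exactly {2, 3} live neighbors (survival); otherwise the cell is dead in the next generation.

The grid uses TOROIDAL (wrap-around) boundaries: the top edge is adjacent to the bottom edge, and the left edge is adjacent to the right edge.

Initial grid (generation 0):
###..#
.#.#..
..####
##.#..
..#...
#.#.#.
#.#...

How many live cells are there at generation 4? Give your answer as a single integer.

Answer: 14

Derivation:
Simulating step by step:
Generation 0 (given above): 19 live cells
Generation 1: 12 live cells
...#.#
......
.....#
##...#
#.#..#
..#..#
..#...
Generation 2: 13 live cells
......
....#.
.....#
.#..#.
..#.#.
#.##.#
..###.
Generation 3: 14 live cells
....#.
......
....##
...###
#.#.#.
.....#
.##.##
Generation 4: 14 live cells
...###
....##
...#.#
#.....
#.....
..#...
#..###
Population at generation 4: 14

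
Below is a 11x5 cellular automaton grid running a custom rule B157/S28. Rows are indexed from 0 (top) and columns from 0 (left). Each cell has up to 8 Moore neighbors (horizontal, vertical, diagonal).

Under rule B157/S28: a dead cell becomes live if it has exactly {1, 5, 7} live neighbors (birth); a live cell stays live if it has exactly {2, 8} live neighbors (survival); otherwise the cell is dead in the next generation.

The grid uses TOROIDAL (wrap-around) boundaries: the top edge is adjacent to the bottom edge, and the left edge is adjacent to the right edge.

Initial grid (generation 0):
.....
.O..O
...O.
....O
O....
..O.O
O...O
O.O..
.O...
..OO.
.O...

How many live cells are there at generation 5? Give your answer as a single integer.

Answer: 14

Derivation:
Simulating step by step:
Generation 0 (given above): 15 live cells
Generation 1: 12 live cells
...OO
.....
.O.O.
.OO.O
O.O..
.....
.....
.....
.....
....O
O...O
Generation 2: 20 live cells
.OOO.
.O...
.O.O.
....O
O.O..
O.OOO
.....
.....
O..OO
.O..O
.OO..
Generation 3: 12 live cells
...OO
.....
.....
....O
..OOO
O.O..
.....
.OO..
...O.
O....
.....
Generation 4: 20 live cells
O.O..
O.O..
O..OO
.O..O
..O..
..O..
....O
O.O.O
.....
.OOO.
.OO..
Generation 5: 14 live cells
O....
.OO.O
.....
.O...
..O.O
O...O
....O
O...O
.....
...OO
.....
Population at generation 5: 14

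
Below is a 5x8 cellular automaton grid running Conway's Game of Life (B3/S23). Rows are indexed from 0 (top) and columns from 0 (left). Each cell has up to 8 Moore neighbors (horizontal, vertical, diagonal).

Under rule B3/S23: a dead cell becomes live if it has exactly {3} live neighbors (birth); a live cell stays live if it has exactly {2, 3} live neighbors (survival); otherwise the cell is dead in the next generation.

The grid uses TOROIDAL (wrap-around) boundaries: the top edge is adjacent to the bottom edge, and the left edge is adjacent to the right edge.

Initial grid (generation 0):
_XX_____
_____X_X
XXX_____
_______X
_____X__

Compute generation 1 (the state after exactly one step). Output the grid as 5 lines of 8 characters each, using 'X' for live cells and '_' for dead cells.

Answer: ______X_
________
XX____XX
XX______
________

Derivation:
Simulating step by step:
Generation 0 (given above): 9 live cells
Generation 1: 7 live cells
(generation 1 grid is the final answer)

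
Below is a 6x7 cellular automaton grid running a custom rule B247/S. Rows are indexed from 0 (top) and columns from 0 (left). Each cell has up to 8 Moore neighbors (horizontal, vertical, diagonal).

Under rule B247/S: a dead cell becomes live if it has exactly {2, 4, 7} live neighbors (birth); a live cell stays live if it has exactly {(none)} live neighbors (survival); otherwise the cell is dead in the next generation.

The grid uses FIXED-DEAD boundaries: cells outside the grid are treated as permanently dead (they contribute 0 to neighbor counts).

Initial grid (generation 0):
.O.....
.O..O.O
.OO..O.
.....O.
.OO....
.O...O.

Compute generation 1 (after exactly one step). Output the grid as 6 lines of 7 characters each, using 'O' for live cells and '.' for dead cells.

Simulating step by step:
Generation 0 (given above): 12 live cells
Generation 1: 18 live cells
(generation 1 grid is the final answer)

Answer: O.O..O.
..OO...
O..O...
OOOOO.O
O...OOO
O......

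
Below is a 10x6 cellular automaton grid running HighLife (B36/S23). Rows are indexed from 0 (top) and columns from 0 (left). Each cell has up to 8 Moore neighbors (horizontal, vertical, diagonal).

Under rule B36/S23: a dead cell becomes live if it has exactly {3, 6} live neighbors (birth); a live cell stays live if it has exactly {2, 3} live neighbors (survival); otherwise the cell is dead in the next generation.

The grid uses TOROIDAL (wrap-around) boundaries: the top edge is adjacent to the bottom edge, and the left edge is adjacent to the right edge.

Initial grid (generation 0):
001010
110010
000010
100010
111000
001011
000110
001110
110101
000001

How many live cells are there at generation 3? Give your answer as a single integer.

Answer: 30

Derivation:
Simulating step by step:
Generation 0 (given above): 24 live cells
Generation 1: 29 live cells
110110
010010
110110
100100
101010
101011
000000
110000
110101
011101
Generation 2: 19 live cells
001000
000000
110110
100000
101011
100010
000000
011001
001101
000010
Generation 3: 30 live cells
000000
011100
110001
001001
100110
110110
110001
111110
111101
001010
Population at generation 3: 30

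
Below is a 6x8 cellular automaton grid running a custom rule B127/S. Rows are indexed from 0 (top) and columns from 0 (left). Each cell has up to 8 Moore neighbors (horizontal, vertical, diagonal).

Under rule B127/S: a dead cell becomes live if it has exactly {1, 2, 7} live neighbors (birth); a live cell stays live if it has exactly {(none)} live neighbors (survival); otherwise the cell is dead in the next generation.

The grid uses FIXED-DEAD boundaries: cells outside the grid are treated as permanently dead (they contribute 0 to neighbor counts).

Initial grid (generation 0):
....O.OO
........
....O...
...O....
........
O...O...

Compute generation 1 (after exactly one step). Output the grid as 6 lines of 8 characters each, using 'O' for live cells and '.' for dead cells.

Simulating step by step:
Generation 0 (given above): 7 live cells
Generation 1: 21 live cells
(generation 1 grid is the final answer)

Answer: ...O.O..
...OO.OO
..OO.O..
..O.OO..
OOOOOO..
.O.O.O..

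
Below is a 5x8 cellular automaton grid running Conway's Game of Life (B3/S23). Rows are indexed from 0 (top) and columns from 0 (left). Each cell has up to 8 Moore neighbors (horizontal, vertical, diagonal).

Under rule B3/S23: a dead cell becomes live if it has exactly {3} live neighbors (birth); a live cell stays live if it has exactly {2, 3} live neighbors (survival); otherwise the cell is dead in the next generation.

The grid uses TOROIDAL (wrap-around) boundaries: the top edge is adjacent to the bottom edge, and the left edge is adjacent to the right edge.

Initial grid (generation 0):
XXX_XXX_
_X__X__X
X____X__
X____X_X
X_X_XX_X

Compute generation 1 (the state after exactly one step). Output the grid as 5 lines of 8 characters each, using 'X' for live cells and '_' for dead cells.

Simulating step by step:
Generation 0 (given above): 19 live cells
Generation 1: 10 live cells
(generation 1 grid is the final answer)

Answer: __X_____
__XXX__X
_X__XX__
_____X__
__X_____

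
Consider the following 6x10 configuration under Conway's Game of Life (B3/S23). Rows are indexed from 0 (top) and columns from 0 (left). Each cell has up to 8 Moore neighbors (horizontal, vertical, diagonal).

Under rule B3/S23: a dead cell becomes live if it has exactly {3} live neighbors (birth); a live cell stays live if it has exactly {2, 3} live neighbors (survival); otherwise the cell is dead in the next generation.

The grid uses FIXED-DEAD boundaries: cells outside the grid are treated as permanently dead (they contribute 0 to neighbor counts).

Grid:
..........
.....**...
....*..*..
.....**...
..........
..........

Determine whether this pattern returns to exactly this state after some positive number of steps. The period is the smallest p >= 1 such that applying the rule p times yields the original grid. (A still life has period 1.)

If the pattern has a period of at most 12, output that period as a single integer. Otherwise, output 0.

Simulating and comparing each generation to the original:
Gen 0 (original, given above): 6 live cells
Gen 1: 6 live cells, MATCHES original -> period = 1

Answer: 1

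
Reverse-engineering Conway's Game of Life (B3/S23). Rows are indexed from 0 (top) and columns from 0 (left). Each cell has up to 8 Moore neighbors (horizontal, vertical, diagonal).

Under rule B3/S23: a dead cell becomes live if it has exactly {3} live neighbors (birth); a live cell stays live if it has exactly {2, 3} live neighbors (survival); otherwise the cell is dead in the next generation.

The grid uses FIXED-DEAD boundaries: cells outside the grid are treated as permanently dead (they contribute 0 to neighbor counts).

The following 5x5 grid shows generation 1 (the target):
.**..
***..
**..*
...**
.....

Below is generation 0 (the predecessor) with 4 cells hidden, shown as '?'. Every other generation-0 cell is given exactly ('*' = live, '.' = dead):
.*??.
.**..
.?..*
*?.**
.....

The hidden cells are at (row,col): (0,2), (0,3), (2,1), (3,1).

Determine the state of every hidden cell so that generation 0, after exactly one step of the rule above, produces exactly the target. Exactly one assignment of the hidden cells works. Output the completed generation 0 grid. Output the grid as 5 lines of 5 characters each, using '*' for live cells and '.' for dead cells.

Answer: .*...
.**..
.*..*
*..**
.....

Derivation:
Hidden generation-0 cells (in order): (0,2), (0,3), (2,1), (3,1).
A hidden cell only influences target cells in its own 3x3 neighborhood. Try each of the 2^4 = 16 assignments, step the completed generation 0 forward once under B3/S23, and compare with the target:
  (0,2)=. (0,3)=. (2,1)=. (3,1)=. -> step gives (1,0)='.' but target has '*' -> reject
  (0,2)=. (0,3)=. (2,1)=. (3,1)=* -> step gives (1,0)='.' but target has '*' -> reject
  (0,2)=. (0,3)=. (2,1)=* (3,1)=. -> step reproduces the target at every cell -> ACCEPT
  (0,2)=. (0,3)=. (2,1)=* (3,1)=* -> step gives (2,0)='.' but target has '*' -> reject
  (0,2)=. (0,3)=* (2,1)=. (3,1)=. -> step gives (0,2)='.' but target has '*' -> reject
  (0,2)=. (0,3)=* (2,1)=. (3,1)=* -> step gives (0,2)='.' but target has '*' -> reject
  (0,2)=. (0,3)=* (2,1)=* (3,1)=. -> step gives (0,2)='.' but target has '*' -> reject
  (0,2)=. (0,3)=* (2,1)=* (3,1)=* -> step gives (0,2)='.' but target has '*' -> reject
  (0,2)=* (0,3)=. (2,1)=. (3,1)=. -> step gives (1,0)='.' but target has '*' -> reject
  (0,2)=* (0,3)=. (2,1)=. (3,1)=* -> step gives (1,0)='.' but target has '*' -> reject
  (0,2)=* (0,3)=. (2,1)=* (3,1)=. -> step gives (1,1)='.' but target has '*' -> reject
  (0,2)=* (0,3)=. (2,1)=* (3,1)=* -> step gives (1,1)='.' but target has '*' -> reject
  (0,2)=* (0,3)=* (2,1)=. (3,1)=. -> step gives (0,2)='.' but target has '*' -> reject
  (0,2)=* (0,3)=* (2,1)=. (3,1)=* -> step gives (0,2)='.' but target has '*' -> reject
  (0,2)=* (0,3)=* (2,1)=* (3,1)=. -> step gives (0,2)='.' but target has '*' -> reject
  (0,2)=* (0,3)=* (2,1)=* (3,1)=* -> step gives (0,2)='.' but target has '*' -> reject
Unique solution: (0,2)=dead, (0,3)=dead, (2,1)=live, (3,1)=dead.
Check: live-neighbor counts of every cell in the completed generation 0:
22310
33321
33442
12222
11122
Applying B3/S23 to generation 0 with these counts gives:
.**..
***..
**..*
...**
.....
which matches the target exactly.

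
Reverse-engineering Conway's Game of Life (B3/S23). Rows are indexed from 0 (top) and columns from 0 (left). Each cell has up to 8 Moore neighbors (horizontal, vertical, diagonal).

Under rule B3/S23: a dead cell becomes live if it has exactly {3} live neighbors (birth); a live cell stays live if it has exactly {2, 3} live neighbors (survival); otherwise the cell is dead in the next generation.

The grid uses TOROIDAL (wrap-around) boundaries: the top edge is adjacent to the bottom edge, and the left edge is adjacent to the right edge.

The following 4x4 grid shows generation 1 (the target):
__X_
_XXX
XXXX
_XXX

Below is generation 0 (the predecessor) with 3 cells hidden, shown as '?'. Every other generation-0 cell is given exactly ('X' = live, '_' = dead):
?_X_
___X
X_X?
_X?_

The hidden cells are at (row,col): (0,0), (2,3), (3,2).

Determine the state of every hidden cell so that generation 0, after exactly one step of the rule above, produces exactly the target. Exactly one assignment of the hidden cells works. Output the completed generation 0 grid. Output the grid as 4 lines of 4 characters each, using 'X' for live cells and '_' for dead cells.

Hidden generation-0 cells (in order): (0,0), (2,3), (3,2).
A hidden cell only influences target cells in its own 3x3 neighborhood. Try each of the 2^3 = 8 assignments, step the completed generation 0 forward once under B3/S23, and compare with the target:
  (0,0)=_ (2,3)=_ (3,2)=_ -> step reproduces the target at every cell -> ACCEPT
  (0,0)=_ (2,3)=_ (3,2)=X -> step gives (0,1)='X' but target has '_' -> reject
  (0,0)=_ (2,3)=X (3,2)=_ -> step gives (1,0)='X' but target has '_' -> reject
  (0,0)=_ (2,3)=X (3,2)=X -> step gives (0,1)='X' but target has '_' -> reject
  (0,0)=X (2,3)=_ (3,2)=_ -> step gives (0,0)='X' but target has '_' -> reject
  (0,0)=X (2,3)=_ (3,2)=X -> step gives (0,0)='X' but target has '_' -> reject
  (0,0)=X (2,3)=X (3,2)=_ -> step gives (0,0)='X' but target has '_' -> reject
  (0,0)=X (2,3)=X (3,2)=X -> step gives (0,0)='X' but target has '_' -> reject
Unique solution: (0,0)=dead, (2,3)=dead, (3,2)=dead.
Check: live-neighbor counts of every cell in the completed generation 0:
2222
2333
2323
2333
Applying B3/S23 to generation 0 with these counts gives:
__X_
_XXX
XXXX
_XXX
which matches the target exactly.

Answer: __X_
___X
X_X_
_X__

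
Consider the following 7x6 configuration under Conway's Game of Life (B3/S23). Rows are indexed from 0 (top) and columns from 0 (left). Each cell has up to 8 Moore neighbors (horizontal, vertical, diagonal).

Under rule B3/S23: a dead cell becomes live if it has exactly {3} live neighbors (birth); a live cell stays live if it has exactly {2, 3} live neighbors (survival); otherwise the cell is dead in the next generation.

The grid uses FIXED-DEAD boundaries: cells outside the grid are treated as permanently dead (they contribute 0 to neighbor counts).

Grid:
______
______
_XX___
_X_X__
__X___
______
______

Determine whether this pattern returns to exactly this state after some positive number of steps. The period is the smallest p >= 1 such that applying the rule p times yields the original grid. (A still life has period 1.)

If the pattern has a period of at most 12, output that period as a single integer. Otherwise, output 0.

Simulating and comparing each generation to the original:
Gen 0 (original, given above): 5 live cells
Gen 1: 5 live cells, MATCHES original -> period = 1

Answer: 1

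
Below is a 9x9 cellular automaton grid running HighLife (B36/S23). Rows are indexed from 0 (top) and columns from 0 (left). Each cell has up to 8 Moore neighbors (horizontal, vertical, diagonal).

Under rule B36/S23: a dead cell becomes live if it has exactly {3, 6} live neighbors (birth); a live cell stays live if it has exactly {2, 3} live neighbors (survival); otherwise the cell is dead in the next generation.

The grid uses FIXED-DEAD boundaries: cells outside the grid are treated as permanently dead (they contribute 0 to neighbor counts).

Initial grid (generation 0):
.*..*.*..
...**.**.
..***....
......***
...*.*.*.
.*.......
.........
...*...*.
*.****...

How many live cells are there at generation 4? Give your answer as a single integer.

Answer: 12

Derivation:
Simulating step by step:
Generation 0 (given above): 24 live cells
Generation 1: 21 live cells
...**.**.
......**.
..*.*...*
..*..****
.......**
.........
.........
..**.....
..***....
Generation 2: 17 live cells
.....***.
....*.*.*
...*...**
...*.**..
........*
.........
.........
..*.*....
..*.*....
Generation 3: 11 live cells
.....***.
....*..**
...*....*
....*.*.*
.........
.........
.........
.........
.........
Generation 4: 12 live cells
.....****
....**..*
...***..*
.......*.
.........
.........
.........
.........
.........
Population at generation 4: 12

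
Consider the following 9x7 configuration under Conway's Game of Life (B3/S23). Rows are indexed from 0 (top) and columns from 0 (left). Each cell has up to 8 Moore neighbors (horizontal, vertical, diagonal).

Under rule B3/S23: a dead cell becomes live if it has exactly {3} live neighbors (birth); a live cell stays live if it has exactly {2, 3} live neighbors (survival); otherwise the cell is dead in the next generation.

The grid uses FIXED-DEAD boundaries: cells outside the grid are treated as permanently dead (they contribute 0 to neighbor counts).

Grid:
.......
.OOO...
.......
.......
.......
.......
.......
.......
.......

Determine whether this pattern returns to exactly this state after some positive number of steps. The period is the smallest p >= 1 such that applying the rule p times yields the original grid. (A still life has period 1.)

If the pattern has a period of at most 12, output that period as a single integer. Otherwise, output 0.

Simulating and comparing each generation to the original:
Gen 0 (original, given above): 3 live cells
Gen 1: 3 live cells, differs from original
Gen 2: 3 live cells, MATCHES original -> period = 2

Answer: 2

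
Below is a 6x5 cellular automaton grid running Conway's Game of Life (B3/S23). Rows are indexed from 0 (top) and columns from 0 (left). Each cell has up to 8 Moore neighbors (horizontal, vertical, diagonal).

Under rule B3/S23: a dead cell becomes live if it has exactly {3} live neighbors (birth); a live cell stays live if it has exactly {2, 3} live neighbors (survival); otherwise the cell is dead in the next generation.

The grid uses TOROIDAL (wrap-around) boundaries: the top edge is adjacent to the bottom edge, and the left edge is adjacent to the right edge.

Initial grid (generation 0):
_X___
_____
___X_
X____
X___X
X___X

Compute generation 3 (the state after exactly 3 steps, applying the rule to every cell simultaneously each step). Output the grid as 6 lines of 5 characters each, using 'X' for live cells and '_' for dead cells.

Simulating step by step:
Generation 0 (given above): 7 live cells
Generation 1: 5 live cells
X____
_____
_____
X____
_X___
_X__X
Generation 2: 3 live cells
X____
_____
_____
_____
_X___
_X___
Generation 3: 2 live cells
(generation 3 grid is the final answer)

Answer: _____
_____
_____
_____
_____
XX___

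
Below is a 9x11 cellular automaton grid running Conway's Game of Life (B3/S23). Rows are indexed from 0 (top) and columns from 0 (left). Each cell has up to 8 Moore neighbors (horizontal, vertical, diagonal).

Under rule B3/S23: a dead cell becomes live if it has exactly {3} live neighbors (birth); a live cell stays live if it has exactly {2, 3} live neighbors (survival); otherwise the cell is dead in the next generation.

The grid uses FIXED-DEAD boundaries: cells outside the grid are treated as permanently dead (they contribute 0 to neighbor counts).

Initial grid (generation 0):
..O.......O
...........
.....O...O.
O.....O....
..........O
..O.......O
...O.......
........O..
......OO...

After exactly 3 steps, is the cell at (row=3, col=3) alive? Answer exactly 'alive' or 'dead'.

Simulating step by step:
Generation 0 (given above): 13 live cells
Generation 1: 2 live cells
...........
...........
...........
...........
...........
...........
...........
.......O...
.......O...
Generation 2: 0 live cells
...........
...........
...........
...........
...........
...........
...........
...........
...........
Generation 3: 0 live cells
...........
...........
...........
...........
...........
...........
...........
...........
...........

Cell (3,3) at generation 3: 0 -> dead

Answer: dead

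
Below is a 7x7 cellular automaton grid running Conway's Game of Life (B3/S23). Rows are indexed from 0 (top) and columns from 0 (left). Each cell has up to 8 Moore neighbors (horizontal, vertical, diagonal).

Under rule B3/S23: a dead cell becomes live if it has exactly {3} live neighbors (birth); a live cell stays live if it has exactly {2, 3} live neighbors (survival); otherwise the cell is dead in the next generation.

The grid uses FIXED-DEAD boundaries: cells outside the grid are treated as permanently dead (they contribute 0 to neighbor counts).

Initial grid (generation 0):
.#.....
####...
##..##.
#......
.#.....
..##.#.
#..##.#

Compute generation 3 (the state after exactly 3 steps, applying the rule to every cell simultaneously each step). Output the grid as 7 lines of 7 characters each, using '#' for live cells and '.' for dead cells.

Simulating step by step:
Generation 0 (given above): 18 live cells
Generation 1: 17 live cells
##.....
...##..
...##..
#......
.##....
.###.#.
..####.
Generation 2: 13 live cells
.......
..###..
...##..
.###...
#..#...
.....#.
.#...#.
Generation 3: 9 live cells
(generation 3 grid is the final answer)

Answer: ...#...
..#.#..
.#.....
.#.....
.#.##..
....#..
.......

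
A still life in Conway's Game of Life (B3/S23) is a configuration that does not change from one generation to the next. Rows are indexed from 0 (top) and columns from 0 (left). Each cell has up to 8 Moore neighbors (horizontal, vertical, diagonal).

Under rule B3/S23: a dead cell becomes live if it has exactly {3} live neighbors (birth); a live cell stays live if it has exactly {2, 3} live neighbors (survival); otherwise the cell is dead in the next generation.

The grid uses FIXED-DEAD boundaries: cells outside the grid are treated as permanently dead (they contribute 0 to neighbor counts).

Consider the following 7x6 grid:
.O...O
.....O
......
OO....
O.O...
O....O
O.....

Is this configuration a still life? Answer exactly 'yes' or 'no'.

Answer: no

Derivation:
Compute generation 1 and compare to generation 0 (given above):
Generation 1:
......
......
......
OO....
O.....
O.....
......
Cell (0,1) differs: gen0=1 vs gen1=0 -> NOT a still life.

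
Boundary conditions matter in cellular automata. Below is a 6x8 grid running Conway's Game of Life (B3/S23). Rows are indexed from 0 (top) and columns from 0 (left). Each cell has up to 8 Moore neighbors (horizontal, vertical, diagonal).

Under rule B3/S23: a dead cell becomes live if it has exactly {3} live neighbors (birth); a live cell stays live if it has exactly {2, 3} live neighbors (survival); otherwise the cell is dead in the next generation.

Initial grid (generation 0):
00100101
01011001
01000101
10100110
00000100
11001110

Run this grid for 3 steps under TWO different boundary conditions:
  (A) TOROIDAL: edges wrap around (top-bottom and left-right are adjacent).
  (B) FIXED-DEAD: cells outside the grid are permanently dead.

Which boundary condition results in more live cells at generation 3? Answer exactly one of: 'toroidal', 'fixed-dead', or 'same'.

Under TOROIDAL boundary, generation 3:
01101001
01010001
01010101
01100001
01111001
10001001
Population = 22

Under FIXED-DEAD boundary, generation 3:
01000000
10000000
00011110
11111110
00001010
00000000
Population = 15

Comparison: toroidal=22, fixed-dead=15 -> toroidal

Answer: toroidal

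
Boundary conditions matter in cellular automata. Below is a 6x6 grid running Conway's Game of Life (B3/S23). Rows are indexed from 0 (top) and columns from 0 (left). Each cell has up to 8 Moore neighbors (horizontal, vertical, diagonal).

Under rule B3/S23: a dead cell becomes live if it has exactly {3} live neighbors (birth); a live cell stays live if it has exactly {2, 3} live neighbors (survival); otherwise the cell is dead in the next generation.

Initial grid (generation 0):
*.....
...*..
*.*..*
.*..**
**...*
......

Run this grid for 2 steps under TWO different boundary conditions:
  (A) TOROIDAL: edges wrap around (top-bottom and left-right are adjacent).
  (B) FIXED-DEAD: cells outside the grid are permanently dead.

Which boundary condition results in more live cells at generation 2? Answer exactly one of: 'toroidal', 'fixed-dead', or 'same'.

Answer: toroidal

Derivation:
Under TOROIDAL boundary, generation 2:
.*...*
....**
...*..
......
.*****
....**
Population = 12

Under FIXED-DEAD boundary, generation 2:
......
.*....
.*.*.*
*.....
.*.***
......
Population = 9

Comparison: toroidal=12, fixed-dead=9 -> toroidal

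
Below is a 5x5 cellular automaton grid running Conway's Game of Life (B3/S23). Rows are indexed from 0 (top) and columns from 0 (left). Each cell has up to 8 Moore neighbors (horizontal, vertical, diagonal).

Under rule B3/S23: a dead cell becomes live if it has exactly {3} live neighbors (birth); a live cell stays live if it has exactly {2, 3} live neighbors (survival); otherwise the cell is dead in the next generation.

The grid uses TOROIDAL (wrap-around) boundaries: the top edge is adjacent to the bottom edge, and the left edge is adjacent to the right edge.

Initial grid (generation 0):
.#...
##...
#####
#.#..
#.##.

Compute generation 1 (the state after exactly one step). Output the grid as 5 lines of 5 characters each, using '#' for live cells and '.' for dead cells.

Simulating step by step:
Generation 0 (given above): 13 live cells
Generation 1: 7 live cells
(generation 1 grid is the final answer)

Answer: ....#
...#.
...#.
.....
#.###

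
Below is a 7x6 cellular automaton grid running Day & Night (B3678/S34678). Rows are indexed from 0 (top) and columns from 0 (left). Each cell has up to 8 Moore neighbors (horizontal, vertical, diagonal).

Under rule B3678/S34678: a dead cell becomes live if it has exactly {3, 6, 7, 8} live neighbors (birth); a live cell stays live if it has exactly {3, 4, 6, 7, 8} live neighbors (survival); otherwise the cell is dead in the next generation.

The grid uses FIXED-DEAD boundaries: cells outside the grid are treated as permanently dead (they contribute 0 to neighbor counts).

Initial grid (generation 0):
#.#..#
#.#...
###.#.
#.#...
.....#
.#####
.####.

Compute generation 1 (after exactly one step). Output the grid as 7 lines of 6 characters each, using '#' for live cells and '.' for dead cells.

Simulating step by step:
Generation 0 (given above): 21 live cells
Generation 1: 12 live cells
(generation 1 grid is the final answer)

Answer: ......
###...
###...
...#..
......
.#...#
.#..##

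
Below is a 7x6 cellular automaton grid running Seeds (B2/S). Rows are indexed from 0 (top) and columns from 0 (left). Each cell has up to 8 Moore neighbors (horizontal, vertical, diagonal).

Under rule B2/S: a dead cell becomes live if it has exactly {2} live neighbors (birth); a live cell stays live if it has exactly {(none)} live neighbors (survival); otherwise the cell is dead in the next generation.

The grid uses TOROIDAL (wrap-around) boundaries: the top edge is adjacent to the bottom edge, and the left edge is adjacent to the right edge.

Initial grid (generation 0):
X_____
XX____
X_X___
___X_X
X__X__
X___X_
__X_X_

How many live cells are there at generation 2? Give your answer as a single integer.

Simulating step by step:
Generation 0 (given above): 13 live cells
Generation 1: 9 live cells
__XX__
__X___
___XX_
______
_XX___
__X___
X_____
Generation 2: 7 live cells
______
_X____
__X___
_X__X_
___X__
X__X__
______
Population at generation 2: 7

Answer: 7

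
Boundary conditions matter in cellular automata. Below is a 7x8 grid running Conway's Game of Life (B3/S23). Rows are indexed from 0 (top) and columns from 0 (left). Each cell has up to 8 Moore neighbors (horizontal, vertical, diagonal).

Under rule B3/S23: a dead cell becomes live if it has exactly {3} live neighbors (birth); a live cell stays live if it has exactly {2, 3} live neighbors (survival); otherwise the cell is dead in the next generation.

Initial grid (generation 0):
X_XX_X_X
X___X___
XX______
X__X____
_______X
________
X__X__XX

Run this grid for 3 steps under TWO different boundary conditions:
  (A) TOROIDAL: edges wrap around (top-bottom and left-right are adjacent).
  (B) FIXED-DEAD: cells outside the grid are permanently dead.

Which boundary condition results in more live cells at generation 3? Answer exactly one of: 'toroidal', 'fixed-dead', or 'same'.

Under TOROIDAL boundary, generation 3:
____XX_X
____X___
_______X
__X_____
_X______
X_XXXX_X
_X_XX_XX
Population = 18

Under FIXED-DEAD boundary, generation 3:
________
___XX___
XX______
________
________
________
________
Population = 4

Comparison: toroidal=18, fixed-dead=4 -> toroidal

Answer: toroidal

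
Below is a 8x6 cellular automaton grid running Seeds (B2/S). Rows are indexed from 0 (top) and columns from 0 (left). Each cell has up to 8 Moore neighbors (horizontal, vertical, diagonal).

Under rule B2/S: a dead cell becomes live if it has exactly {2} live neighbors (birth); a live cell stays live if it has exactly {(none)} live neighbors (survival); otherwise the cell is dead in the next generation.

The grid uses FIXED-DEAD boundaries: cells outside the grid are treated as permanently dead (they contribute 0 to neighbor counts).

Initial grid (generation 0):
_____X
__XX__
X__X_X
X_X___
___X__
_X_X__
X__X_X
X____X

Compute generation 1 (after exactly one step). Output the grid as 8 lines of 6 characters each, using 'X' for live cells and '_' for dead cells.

Answer: __XXX_
_X___X
______
______
X___X_
X_____
______
_X____

Derivation:
Simulating step by step:
Generation 0 (given above): 16 live cells
Generation 1: 9 live cells
(generation 1 grid is the final answer)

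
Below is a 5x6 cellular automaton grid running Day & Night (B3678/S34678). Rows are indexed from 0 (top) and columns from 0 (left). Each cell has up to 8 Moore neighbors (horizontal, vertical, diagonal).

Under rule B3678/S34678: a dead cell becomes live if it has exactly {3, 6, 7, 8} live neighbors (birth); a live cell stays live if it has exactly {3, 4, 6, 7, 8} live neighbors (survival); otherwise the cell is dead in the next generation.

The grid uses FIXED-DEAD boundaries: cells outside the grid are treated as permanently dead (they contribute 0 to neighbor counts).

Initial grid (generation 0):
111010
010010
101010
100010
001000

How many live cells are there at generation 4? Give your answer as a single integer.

Answer: 0

Derivation:
Simulating step by step:
Generation 0 (given above): 12 live cells
Generation 1: 4 live cells
010100
000001
000001
000000
000000
Generation 2: 1 live cells
000000
000010
000000
000000
000000
Generation 3: 0 live cells
000000
000000
000000
000000
000000
Generation 4: 0 live cells
000000
000000
000000
000000
000000
Population at generation 4: 0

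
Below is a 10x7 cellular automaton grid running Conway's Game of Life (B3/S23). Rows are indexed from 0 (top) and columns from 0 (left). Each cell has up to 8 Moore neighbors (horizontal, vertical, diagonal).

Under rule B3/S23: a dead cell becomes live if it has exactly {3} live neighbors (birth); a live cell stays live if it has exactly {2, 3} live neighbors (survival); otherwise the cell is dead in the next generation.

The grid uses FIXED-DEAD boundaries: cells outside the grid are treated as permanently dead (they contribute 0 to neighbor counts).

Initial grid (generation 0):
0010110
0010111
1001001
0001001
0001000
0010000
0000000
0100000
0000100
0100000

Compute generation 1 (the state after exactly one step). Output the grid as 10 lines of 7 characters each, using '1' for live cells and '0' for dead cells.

Simulating step by step:
Generation 0 (given above): 17 live cells
Generation 1: 13 live cells
(generation 1 grid is the final answer)

Answer: 0000101
0110001
0011001
0011100
0011000
0000000
0000000
0000000
0000000
0000000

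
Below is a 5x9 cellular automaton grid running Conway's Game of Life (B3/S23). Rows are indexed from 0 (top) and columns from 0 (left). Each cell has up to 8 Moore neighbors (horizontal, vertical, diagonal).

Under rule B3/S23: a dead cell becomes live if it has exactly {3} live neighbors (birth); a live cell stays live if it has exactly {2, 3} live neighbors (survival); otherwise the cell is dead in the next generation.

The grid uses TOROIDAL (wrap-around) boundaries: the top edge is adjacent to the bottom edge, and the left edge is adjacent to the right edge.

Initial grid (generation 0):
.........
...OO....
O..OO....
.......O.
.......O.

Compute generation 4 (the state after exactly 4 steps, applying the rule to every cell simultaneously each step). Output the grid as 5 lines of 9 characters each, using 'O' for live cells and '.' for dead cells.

Answer: .........
...OO....
...OO....
.........
.........

Derivation:
Simulating step by step:
Generation 0 (given above): 7 live cells
Generation 1: 5 live cells
.........
...OO....
...OO....
........O
.........
Generation 2: 4 live cells
.........
...OO....
...OO....
.........
.........
Generation 3: 4 live cells
.........
...OO....
...OO....
.........
.........
Generation 4: 4 live cells
(generation 4 grid is the final answer)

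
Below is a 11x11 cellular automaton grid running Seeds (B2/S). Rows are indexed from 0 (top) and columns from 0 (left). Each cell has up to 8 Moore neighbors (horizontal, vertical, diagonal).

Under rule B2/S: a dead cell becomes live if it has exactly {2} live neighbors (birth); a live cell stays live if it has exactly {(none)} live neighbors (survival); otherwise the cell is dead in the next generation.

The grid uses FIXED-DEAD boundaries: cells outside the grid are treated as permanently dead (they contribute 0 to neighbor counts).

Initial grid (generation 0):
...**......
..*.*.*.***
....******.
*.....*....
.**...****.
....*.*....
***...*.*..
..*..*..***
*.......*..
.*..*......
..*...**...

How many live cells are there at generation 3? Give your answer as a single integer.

Answer: 28

Derivation:
Simulating step by step:
Generation 0 (given above): 41 live cells
Generation 1: 30 live cells
..*....**.*
...........
.*.........
..***.....*
*..*.......
...........
....*.....*
...*..*....
..****.*..*
*.**.**.*..
.*.*.*.....
Generation 2: 21 live cells
.........*.
.**....***.
....*......
*..........
.*.........
...**......
...*.*.....
.......*.**
........**.
.........*.
*......*...
Generation 3: 28 live cells
.**....*..*
...*......*
*.**...*.*.
.*.........
*.***......
.....*.....
..*...*.***
....*.*....
.......*...
.......*..*
........*..
Population at generation 3: 28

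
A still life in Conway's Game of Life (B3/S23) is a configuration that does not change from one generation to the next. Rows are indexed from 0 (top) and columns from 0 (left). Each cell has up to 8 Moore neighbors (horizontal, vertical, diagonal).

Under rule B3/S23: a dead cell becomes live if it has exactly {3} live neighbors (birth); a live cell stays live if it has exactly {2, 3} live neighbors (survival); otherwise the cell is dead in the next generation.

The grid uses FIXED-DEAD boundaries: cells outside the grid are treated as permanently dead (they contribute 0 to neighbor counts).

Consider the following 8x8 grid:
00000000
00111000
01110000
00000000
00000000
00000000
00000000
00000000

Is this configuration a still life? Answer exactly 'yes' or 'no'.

Compute generation 1 and compare to generation 0 (given above):
Generation 1:
00010000
01001000
01001000
00100000
00000000
00000000
00000000
00000000
Cell (0,3) differs: gen0=0 vs gen1=1 -> NOT a still life.

Answer: no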